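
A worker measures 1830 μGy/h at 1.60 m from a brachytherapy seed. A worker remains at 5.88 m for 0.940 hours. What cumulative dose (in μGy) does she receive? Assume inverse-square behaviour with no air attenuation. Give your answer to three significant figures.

127 μGy

Since intensity falls as 1/r², rate at 5.88 m:
(1.60/5.88)² = 0.07404, so 1830 × 0.07404 = 135.5 μGy/h.
Dose = rate × time = 135.5 μGy/h × 0.9400 h = 127.4 μGy.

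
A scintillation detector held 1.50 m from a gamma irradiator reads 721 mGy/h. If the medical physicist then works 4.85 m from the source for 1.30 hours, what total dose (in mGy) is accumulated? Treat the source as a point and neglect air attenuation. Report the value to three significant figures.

89.7 mGy

Applying the 1/r² law, rate at 4.85 m:
(1.50/4.85)² = 0.09565, so 721 × 0.09565 = 68.96 mGy/h.
Dose = rate × time = 68.96 mGy/h × 1.300 h = 89.65 mGy.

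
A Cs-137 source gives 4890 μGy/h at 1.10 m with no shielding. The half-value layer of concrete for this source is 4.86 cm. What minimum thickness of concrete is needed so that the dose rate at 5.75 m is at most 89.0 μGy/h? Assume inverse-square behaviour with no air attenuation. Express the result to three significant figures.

4.90 cm

At 5.75 m, distance alone gives (1.10/5.75)² = 0.03660, so 4890 × 0.03660 = 179.0 μGy/h.
Further attenuation needed: 179.0/89.0 = 2.011.
n = log₂(2.011) = 1.008 half-value layers.
Thickness = 1.008 × 4.86 cm = 4.899 cm.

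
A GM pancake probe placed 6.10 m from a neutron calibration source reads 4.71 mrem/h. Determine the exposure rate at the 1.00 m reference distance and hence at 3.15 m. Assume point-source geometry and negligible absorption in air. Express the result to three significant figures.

By the inverse-square law,
At 1.00 m: 4.71 × (6.10/1.00)² = 4.71 × 37.21 = 175.3 mrem/h
At 3.15 m: (1.00/3.15)² = 0.1008, so 175.3 × 0.1008 = 17.67 mrem/h.

175 mrem/h; 17.7 mrem/h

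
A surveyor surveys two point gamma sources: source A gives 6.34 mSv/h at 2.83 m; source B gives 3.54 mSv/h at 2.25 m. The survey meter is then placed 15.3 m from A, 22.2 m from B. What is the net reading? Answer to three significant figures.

By superposition, sum each source's inverse-square contribution:
A: 6.34 × (2.83/15.3)² = 0.2169 mSv/h
B: 3.54 × (2.25/22.2)² = 0.03636 mSv/h
Total = 0.2169 + 0.03636 = 0.2533 mSv/h.

0.253 mSv/h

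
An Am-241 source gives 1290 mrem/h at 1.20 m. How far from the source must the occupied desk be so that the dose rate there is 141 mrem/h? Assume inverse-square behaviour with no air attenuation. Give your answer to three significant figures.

3.63 m

Using I₁d₁² = I₂d₂², d₂ = d₁·√(I₁/I₂).
I₁/I₂ = 1290/141 = 9.149, so d₂ = 1.20 × √9.149 = 3.630 m.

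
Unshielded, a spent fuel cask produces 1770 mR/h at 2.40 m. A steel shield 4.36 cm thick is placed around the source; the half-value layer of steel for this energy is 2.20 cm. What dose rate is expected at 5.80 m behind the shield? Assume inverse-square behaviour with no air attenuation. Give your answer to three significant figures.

76.7 mR/h

Distance alone: (2.40/5.80)² = 0.1712, so 1770 × 0.1712 = 303.0 mR/h.
Shield: 4.36/2.20 = 1.982 half-value layers → attenuation 2^(−1.982) = 0.2531.
Combined: 303.0 × 0.2531 = 76.69 mR/h.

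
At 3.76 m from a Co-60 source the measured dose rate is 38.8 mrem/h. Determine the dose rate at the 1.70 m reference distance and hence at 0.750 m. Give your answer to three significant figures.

190 mrem/h; 975 mrem/h

Using I₁d₁² = I₂d₂²,
At 1.70 m: (3.76/1.70)² = 4.892, so 38.8 × 4.892 = 189.8 mrem/h
At 0.750 m: 189.8 × (1.70/0.750)² = 189.8 × 5.138 = 975.2 mrem/h.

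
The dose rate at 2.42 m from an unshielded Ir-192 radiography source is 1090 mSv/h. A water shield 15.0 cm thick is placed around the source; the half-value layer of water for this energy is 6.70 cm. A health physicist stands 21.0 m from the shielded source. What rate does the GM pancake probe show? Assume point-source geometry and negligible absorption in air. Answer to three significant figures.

Distance alone: 1090 × (2.42/21.0)² = 1090 × 0.01328 = 14.48 mSv/h.
Shield: 15.0/6.70 = 2.239 half-value layers → attenuation 2^(−2.239) = 0.2118.
Combined: 14.48 × 0.2118 = 3.067 mSv/h.

3.07 mSv/h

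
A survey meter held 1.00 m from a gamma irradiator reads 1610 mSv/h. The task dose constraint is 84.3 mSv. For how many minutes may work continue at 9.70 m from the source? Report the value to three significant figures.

Intensity scales as (d₁/d₂)², so rate at 9.70 m:
(1.00/9.70)² = 0.01063, so 1610 × 0.01063 = 17.11 mSv/h.
Stay time = 84.3 mSv ÷ 17.11 mSv/h = 4.927 h = 295.6 min.

296 min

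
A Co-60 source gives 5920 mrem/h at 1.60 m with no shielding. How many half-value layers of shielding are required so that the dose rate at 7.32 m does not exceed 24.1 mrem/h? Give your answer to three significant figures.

At 7.32 m, distance alone gives (1.60/7.32)² = 0.04778, so 5920 × 0.04778 = 282.9 mrem/h.
Further attenuation needed: 282.9/24.1 = 11.74.
n = log₂(11.74) = 3.553 half-value layers.

3.55 half-value layers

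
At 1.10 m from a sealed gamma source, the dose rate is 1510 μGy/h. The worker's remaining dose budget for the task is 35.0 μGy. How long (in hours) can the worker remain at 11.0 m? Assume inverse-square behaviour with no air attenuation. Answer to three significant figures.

Applying the 1/r² law, rate at 11.0 m:
1510 × (1.10/11.0)² = 1510 × 0.01000 = 15.10 μGy/h.
Stay time = 35.0 μGy ÷ 15.10 μGy/h = 2.318 h.

2.32 h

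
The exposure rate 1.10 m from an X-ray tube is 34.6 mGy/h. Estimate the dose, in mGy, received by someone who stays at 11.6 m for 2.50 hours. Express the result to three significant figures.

Since intensity falls as 1/r², rate at 11.6 m:
34.6 × (1.10/11.6)² = 34.6 × 0.008992 = 0.3111 mGy/h.
Dose = rate × time = 0.3111 mGy/h × 2.500 h = 0.7777 mGy.

0.778 mGy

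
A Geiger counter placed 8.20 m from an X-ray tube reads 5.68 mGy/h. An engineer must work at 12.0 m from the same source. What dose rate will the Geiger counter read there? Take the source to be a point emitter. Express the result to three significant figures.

2.65 mGy/h

By the inverse-square law, scaling from 8.20 m to 12.0 m:
(8.20/12.0)² = 0.4669, so 5.68 × 0.4669 = 2.652 mGy/h.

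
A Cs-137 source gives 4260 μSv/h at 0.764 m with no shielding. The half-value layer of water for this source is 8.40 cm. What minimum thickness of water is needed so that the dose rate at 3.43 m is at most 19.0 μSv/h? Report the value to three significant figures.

At 3.43 m, distance alone gives 4260 × (0.764/3.43)² = 4260 × 0.04961 = 211.3 μSv/h.
Further attenuation needed: 211.3/19.0 = 11.12.
n = log₂(11.12) = 3.475 half-value layers.
Thickness = 3.475 × 8.40 cm = 29.19 cm.

29.2 cm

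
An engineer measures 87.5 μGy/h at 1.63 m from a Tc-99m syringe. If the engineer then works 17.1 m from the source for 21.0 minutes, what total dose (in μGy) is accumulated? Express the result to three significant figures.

0.278 μGy

Using I₁d₁² = I₂d₂², rate at 17.1 m:
87.5 × (1.63/17.1)² = 87.5 × 0.009086 = 0.7950 μGy/h.
Dose = rate × time = 0.7950 μGy/h × 0.3500 h = 0.2782 μGy.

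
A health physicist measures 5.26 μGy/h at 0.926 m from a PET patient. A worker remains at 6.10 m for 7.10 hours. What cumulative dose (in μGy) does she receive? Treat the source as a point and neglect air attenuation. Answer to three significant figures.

0.861 μGy

Applying the 1/r² law, rate at 6.10 m:
5.26 × (0.926/6.10)² = 5.26 × 0.02304 = 0.1212 μGy/h.
Dose = rate × time = 0.1212 μGy/h × 7.100 h = 0.8605 μGy.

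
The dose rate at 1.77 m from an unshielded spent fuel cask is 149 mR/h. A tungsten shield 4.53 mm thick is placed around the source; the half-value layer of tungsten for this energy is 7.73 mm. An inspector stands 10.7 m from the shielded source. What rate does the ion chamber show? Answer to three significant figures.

2.72 mR/h

Distance alone: (1.77/10.7)² = 0.02736, so 149 × 0.02736 = 4.077 mR/h.
Shield: 4.53/7.73 = 0.5860 half-value layers → attenuation 2^(−0.5860) = 0.6662.
Combined: 4.077 × 0.6662 = 2.716 mR/h.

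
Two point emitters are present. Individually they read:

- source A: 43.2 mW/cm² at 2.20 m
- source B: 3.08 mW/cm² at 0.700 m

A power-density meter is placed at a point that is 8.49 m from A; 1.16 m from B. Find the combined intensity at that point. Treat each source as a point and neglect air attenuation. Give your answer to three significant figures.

4.02 mW/cm²

By superposition, sum each source's inverse-square contribution:
A: 43.2 × (2.20/8.49)² = 2.901 mW/cm²
B: 3.08 × (0.700/1.16)² = 1.122 mW/cm²
Total = 2.901 + 1.122 = 4.023 mW/cm².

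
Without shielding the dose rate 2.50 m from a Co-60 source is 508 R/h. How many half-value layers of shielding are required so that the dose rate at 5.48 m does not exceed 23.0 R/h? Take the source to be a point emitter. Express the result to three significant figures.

2.20 half-value layers

At 5.48 m, distance alone gives (2.50/5.48)² = 0.2081, so 508 × 0.2081 = 105.7 R/h.
Further attenuation needed: 105.7/23.0 = 4.596.
n = log₂(4.596) = 2.200 half-value layers.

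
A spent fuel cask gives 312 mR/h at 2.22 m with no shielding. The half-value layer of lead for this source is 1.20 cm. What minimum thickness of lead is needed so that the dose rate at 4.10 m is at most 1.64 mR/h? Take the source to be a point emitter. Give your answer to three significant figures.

6.96 cm

At 4.10 m, distance alone gives 312 × (2.22/4.10)² = 312 × 0.2932 = 91.48 mR/h.
Further attenuation needed: 91.48/1.64 = 55.78.
n = log₂(55.78) = 5.802 half-value layers.
Thickness = 5.802 × 1.20 cm = 6.962 cm.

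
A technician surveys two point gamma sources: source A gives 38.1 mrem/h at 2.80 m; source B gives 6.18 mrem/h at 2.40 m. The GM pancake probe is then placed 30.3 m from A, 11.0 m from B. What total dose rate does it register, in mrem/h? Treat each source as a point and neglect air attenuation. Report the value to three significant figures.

0.620 mrem/h

Each source contributes Iᵢ·(dᵢ/rᵢ)²; contributions add.
A: 38.1 × (2.80/30.3)² = 0.3254 mrem/h
B: 6.18 × (2.40/11.0)² = 0.2942 mrem/h
Total = 0.3254 + 0.2942 = 0.6196 mrem/h.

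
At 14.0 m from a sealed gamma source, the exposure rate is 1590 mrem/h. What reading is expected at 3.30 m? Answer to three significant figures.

28600 mrem/h

Intensity scales as (d₁/d₂)², so the rate at 3.30 m is
1590 × (14.0/3.30)² = 1590 × 18.00 = 28620 mrem/h.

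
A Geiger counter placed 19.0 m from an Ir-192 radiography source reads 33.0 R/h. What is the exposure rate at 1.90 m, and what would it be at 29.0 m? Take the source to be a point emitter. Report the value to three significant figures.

Since intensity falls as 1/r²,
At 1.90 m: 33.0 × (19.0/1.90)² = 33.0 × 100.0 = 3300 R/h
At 29.0 m: (1.90/29.0)² = 0.004293, so 3300 × 0.004293 = 14.17 R/h.

3300 R/h; 14.2 R/h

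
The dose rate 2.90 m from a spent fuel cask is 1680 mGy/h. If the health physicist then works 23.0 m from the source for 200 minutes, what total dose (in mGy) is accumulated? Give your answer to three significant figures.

89.0 mGy

Applying the 1/r² law, rate at 23.0 m:
(2.90/23.0)² = 0.01590, so 1680 × 0.01590 = 26.71 mGy/h.
Dose = rate × time = 26.71 mGy/h × 3.333 h = 89.02 mGy.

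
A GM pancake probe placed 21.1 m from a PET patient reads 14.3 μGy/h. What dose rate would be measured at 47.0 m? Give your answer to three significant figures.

Since intensity falls as 1/r², scaling from 21.1 m to 47.0 m:
(21.1/47.0)² = 0.2015, so 14.3 × 0.2015 = 2.881 μGy/h.

2.88 μGy/h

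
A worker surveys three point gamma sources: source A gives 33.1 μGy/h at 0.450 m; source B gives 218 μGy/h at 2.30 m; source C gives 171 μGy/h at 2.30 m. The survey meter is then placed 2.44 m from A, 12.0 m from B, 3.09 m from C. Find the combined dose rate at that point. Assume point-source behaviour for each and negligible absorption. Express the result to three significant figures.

By superposition, sum each source's inverse-square contribution:
A: 33.1 × (0.450/2.44)² = 1.126 μGy/h
B: 218 × (2.30/12.0)² = 8.008 μGy/h
C: 171 × (2.30/3.09)² = 94.74 μGy/h
Total = 1.126 + 8.008 + 94.74 = 103.9 μGy/h.

104 μGy/h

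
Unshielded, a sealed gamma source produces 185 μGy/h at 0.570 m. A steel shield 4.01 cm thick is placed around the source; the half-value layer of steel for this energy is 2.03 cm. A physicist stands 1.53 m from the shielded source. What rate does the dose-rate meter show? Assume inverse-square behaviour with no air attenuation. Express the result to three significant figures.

Distance alone: (0.570/1.53)² = 0.1388, so 185 × 0.1388 = 25.68 μGy/h.
Shield: 4.01/2.03 = 1.975 half-value layers → attenuation 2^(−1.975) = 0.2544.
Combined: 25.68 × 0.2544 = 6.533 μGy/h.

6.53 μGy/h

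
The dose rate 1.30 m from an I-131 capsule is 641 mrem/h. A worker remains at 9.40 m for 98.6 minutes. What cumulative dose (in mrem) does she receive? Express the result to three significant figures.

Since intensity falls as 1/r², rate at 9.40 m:
641 × (1.30/9.40)² = 641 × 0.01913 = 12.26 mrem/h.
Dose = rate × time = 12.26 mrem/h × 1.643 h = 20.14 mrem.

20.1 mrem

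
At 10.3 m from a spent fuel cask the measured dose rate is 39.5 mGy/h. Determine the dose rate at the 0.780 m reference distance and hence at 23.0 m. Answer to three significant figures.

Applying the 1/r² law,
At 0.780 m: 39.5 × (10.3/0.780)² = 39.5 × 174.4 = 6889 mGy/h
At 23.0 m: (0.780/23.0)² = 0.001150, so 6889 × 0.001150 = 7.922 mGy/h.

6890 mGy/h; 7.92 mGy/h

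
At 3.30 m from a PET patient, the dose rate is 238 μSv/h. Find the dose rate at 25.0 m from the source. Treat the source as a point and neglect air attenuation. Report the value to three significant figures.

Using I₁d₁² = I₂d₂², the rate at 25.0 m is
238 × (3.30/25.0)² = 238 × 0.01742 = 4.146 μSv/h.

4.15 μSv/h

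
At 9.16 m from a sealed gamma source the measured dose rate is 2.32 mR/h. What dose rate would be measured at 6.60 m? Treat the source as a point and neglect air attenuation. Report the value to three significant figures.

By the inverse-square law, scaling from 9.16 m to 6.60 m:
(9.16/6.60)² = 1.926, so 2.32 × 1.926 = 4.468 mR/h.

4.47 mR/h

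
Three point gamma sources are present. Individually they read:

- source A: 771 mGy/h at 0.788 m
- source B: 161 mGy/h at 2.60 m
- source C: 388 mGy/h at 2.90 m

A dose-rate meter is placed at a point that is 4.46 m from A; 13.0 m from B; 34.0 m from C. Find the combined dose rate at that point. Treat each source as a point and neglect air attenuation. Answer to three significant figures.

33.3 mGy/h

Each source contributes Iᵢ·(dᵢ/rᵢ)²; contributions add.
A: 771 × (0.788/4.46)² = 24.07 mGy/h
B: 161 × (2.60/13.0)² = 6.440 mGy/h
C: 388 × (2.90/34.0)² = 2.823 mGy/h
Total = 24.07 + 6.440 + 2.823 = 33.33 mGy/h.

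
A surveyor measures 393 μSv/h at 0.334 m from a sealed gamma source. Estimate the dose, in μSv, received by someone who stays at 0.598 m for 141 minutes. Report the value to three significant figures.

Intensity scales as (d₁/d₂)², so rate at 0.598 m:
(0.334/0.598)² = 0.3120, so 393 × 0.3120 = 122.6 μSv/h.
Dose = rate × time = 122.6 μSv/h × 2.350 h = 288.1 μSv.

288 μSv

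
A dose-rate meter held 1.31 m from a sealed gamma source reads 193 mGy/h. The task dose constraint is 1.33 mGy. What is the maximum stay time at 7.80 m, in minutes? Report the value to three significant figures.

Using I₁d₁² = I₂d₂², rate at 7.80 m:
193 × (1.31/7.80)² = 193 × 0.02821 = 5.445 mGy/h.
Stay time = 1.33 mGy ÷ 5.445 mGy/h = 0.2443 h = 14.66 min.

14.7 min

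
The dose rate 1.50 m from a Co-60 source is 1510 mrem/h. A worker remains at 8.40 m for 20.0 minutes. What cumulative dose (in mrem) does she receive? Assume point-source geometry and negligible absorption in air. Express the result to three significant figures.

16.1 mrem

Applying the 1/r² law, rate at 8.40 m:
1510 × (1.50/8.40)² = 1510 × 0.03189 = 48.15 mrem/h.
Dose = rate × time = 48.15 mrem/h × 0.3333 h = 16.05 mrem.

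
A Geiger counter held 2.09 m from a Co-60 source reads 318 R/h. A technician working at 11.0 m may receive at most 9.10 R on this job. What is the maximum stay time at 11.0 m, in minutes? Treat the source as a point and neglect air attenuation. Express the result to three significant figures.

Since intensity falls as 1/r², rate at 11.0 m:
318 × (2.09/11.0)² = 318 × 0.03610 = 11.48 R/h.
Stay time = 9.10 R ÷ 11.48 R/h = 0.7927 h = 47.56 min.

47.6 min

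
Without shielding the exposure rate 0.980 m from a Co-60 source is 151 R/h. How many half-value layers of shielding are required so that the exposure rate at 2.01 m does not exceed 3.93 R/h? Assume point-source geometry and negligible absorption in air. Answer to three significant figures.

3.19 half-value layers

At 2.01 m, distance alone gives (0.980/2.01)² = 0.2377, so 151 × 0.2377 = 35.89 R/h.
Further attenuation needed: 35.89/3.93 = 9.132.
n = log₂(9.132) = 3.191 half-value layers.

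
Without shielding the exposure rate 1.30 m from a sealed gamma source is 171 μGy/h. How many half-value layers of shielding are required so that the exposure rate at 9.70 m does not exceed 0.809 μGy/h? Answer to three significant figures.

At 9.70 m, distance alone gives 171 × (1.30/9.70)² = 171 × 0.01796 = 3.071 μGy/h.
Further attenuation needed: 3.071/0.809 = 3.796.
n = log₂(3.796) = 1.924 half-value layers.

1.92 half-value layers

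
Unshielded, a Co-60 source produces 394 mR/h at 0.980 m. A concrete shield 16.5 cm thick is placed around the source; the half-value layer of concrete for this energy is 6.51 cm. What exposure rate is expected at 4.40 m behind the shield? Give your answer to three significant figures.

3.37 mR/h

Distance alone: (0.980/4.40)² = 0.04961, so 394 × 0.04961 = 19.55 mR/h.
Shield: 16.5/6.51 = 2.535 half-value layers → attenuation 2^(−2.535) = 0.1725.
Combined: 19.55 × 0.1725 = 3.372 mR/h.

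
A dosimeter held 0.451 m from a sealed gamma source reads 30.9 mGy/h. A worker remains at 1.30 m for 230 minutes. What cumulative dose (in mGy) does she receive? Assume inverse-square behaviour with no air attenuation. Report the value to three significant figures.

14.3 mGy

By the inverse-square law, rate at 1.30 m:
30.9 × (0.451/1.30)² = 30.9 × 0.1204 = 3.720 mGy/h.
Dose = rate × time = 3.720 mGy/h × 3.833 h = 14.26 mGy.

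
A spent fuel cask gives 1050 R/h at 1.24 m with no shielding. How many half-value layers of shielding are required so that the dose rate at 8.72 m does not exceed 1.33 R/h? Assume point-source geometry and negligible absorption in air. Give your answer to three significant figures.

At 8.72 m, distance alone gives 1050 × (1.24/8.72)² = 1050 × 0.02022 = 21.23 R/h.
Further attenuation needed: 21.23/1.33 = 15.96.
n = log₂(15.96) = 3.996 half-value layers.

4.00 half-value layers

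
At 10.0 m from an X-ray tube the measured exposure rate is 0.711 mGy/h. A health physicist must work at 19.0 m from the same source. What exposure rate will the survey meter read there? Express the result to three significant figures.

Using I₁d₁² = I₂d₂², scaling from 10.0 m to 19.0 m:
0.711 × (10.0/19.0)² = 0.711 × 0.2770 = 0.1969 mGy/h.

0.197 mGy/h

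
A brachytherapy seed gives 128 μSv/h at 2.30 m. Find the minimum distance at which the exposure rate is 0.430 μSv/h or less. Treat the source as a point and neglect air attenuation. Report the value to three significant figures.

39.7 m

By the inverse-square law, d₂ = d₁·√(I₁/I₂).
I₁/I₂ = 128/0.430 = 297.7, so d₂ = 2.30 × √297.7 = 39.68 m.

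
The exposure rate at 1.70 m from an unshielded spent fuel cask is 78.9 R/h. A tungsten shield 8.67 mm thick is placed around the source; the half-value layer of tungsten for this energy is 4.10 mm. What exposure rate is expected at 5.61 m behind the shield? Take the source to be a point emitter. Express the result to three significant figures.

1.67 R/h

Distance alone: 78.9 × (1.70/5.61)² = 78.9 × 0.09183 = 7.245 R/h.
Shield: 8.67/4.10 = 2.115 half-value layers → attenuation 2^(−2.115) = 0.2308.
Combined: 7.245 × 0.2308 = 1.672 R/h.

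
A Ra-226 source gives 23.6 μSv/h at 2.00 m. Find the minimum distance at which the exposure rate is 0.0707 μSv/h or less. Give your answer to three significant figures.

Using I₁d₁² = I₂d₂², d₂ = d₁·√(I₁/I₂).
I₁/I₂ = 23.6/0.0707 = 333.8, so d₂ = 2.00 × √333.8 = 36.54 m.

36.5 m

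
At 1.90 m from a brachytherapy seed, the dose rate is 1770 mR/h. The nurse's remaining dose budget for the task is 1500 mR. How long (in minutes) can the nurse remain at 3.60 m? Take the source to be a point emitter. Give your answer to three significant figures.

183 min

By the inverse-square law, rate at 3.60 m:
(1.90/3.60)² = 0.2785, so 1770 × 0.2785 = 492.9 mR/h.
Stay time = 1500 mR ÷ 492.9 mR/h = 3.043 h = 182.6 min.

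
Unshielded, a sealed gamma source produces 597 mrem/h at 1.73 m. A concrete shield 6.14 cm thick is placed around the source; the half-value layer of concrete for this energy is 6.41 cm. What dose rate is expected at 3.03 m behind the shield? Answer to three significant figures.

Distance alone: 597 × (1.73/3.03)² = 597 × 0.3260 = 194.6 mrem/h.
Shield: 6.14/6.41 = 0.9579 half-value layers → attenuation 2^(−0.9579) = 0.5148.
Combined: 194.6 × 0.5148 = 100.2 mrem/h.

100 mrem/h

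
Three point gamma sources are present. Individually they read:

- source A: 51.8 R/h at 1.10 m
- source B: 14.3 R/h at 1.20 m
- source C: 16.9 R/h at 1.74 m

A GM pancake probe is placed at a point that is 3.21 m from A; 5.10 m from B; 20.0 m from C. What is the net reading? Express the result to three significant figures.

7.00 R/h

Each source contributes Iᵢ·(dᵢ/rᵢ)²; contributions add.
A: 51.8 × (1.10/3.21)² = 6.083 R/h
B: 14.3 × (1.20/5.10)² = 0.7917 R/h
C: 16.9 × (1.74/20.0)² = 0.1279 R/h
Total = 6.083 + 0.7917 + 0.1279 = 7.003 R/h.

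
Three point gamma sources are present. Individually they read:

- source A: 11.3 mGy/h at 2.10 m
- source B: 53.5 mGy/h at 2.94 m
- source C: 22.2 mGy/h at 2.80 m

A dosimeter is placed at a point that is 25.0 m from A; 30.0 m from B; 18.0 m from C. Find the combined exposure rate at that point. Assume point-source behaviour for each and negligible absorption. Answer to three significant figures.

1.13 mGy/h

By superposition, sum each source's inverse-square contribution:
A: 11.3 × (2.10/25.0)² = 0.07973 mGy/h
B: 53.5 × (2.94/30.0)² = 0.5138 mGy/h
C: 22.2 × (2.80/18.0)² = 0.5372 mGy/h
Total = 0.07973 + 0.5138 + 0.5372 = 1.131 mGy/h.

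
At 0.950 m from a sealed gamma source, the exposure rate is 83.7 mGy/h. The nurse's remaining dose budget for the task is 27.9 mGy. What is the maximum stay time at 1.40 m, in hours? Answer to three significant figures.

Intensity scales as (d₁/d₂)², so rate at 1.40 m:
83.7 × (0.950/1.40)² = 83.7 × 0.4605 = 38.54 mGy/h.
Stay time = 27.9 mGy ÷ 38.54 mGy/h = 0.7239 h.

0.724 h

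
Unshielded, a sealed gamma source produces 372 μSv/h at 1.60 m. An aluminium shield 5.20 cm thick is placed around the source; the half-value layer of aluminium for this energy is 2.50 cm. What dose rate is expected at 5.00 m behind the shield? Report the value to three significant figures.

9.01 μSv/h

Distance alone: 372 × (1.60/5.00)² = 372 × 0.1024 = 38.09 μSv/h.
Shield: 5.20/2.50 = 2.080 half-value layers → attenuation 2^(−2.080) = 0.2365.
Combined: 38.09 × 0.2365 = 9.008 μSv/h.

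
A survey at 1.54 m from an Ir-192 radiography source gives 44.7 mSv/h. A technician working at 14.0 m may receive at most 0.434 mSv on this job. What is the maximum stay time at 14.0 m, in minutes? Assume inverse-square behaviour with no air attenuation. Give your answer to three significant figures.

48.1 min

By the inverse-square law, rate at 14.0 m:
44.7 × (1.54/14.0)² = 44.7 × 0.01210 = 0.5409 mSv/h.
Stay time = 0.434 mSv ÷ 0.5409 mSv/h = 0.8024 h = 48.14 min.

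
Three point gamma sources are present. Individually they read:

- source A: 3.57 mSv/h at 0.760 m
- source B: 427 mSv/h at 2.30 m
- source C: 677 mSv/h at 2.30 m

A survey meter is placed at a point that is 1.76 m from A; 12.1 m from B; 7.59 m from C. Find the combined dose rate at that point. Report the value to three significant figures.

78.3 mSv/h

By superposition, sum each source's inverse-square contribution:
A: 3.57 × (0.760/1.76)² = 0.6657 mSv/h
B: 427 × (2.30/12.1)² = 15.43 mSv/h
C: 677 × (2.30/7.59)² = 62.17 mSv/h
Total = 0.6657 + 15.43 + 62.17 = 78.27 mSv/h.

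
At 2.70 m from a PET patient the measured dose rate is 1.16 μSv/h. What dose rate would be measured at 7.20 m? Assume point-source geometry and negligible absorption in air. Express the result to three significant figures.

By the inverse-square law, scaling from 2.70 m to 7.20 m:
1.16 × (2.70/7.20)² = 1.16 × 0.1406 = 0.1631 μSv/h.

0.163 μSv/h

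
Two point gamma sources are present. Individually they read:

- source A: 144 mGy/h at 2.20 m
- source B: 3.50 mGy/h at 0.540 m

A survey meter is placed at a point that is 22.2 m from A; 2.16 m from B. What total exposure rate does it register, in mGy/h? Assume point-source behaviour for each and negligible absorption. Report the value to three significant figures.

1.63 mGy/h

By superposition, sum each source's inverse-square contribution:
A: 144 × (2.20/22.2)² = 1.414 mGy/h
B: 3.50 × (0.540/2.16)² = 0.2188 mGy/h
Total = 1.414 + 0.2188 = 1.633 mGy/h.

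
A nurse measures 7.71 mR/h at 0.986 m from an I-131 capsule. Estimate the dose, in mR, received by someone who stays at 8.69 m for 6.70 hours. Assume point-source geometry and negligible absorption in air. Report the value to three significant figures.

0.665 mR

By the inverse-square law, rate at 8.69 m:
(0.986/8.69)² = 0.01287, so 7.71 × 0.01287 = 0.09923 mR/h.
Dose = rate × time = 0.09923 mR/h × 6.700 h = 0.6648 mR.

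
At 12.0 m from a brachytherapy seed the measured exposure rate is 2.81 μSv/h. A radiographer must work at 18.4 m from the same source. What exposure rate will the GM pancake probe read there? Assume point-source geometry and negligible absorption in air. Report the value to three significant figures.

Since intensity falls as 1/r², scaling from 12.0 m to 18.4 m:
2.81 × (12.0/18.4)² = 2.81 × 0.4253 = 1.195 μSv/h.

1.20 μSv/h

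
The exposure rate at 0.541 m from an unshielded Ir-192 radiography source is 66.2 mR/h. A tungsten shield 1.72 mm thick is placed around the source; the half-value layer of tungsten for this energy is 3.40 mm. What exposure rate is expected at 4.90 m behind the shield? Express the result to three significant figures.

0.568 mR/h

Distance alone: 66.2 × (0.541/4.90)² = 66.2 × 0.01219 = 0.8070 mR/h.
Shield: 1.72/3.40 = 0.5059 half-value layers → attenuation 2^(−0.5059) = 0.7042.
Combined: 0.8070 × 0.7042 = 0.5683 mR/h.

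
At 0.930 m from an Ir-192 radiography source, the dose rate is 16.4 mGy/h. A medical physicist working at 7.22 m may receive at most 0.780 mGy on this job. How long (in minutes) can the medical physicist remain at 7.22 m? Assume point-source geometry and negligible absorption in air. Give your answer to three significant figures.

Applying the 1/r² law, rate at 7.22 m:
(0.930/7.22)² = 0.01659, so 16.4 × 0.01659 = 0.2721 mGy/h.
Stay time = 0.780 mGy ÷ 0.2721 mGy/h = 2.867 h = 172.0 min.

172 min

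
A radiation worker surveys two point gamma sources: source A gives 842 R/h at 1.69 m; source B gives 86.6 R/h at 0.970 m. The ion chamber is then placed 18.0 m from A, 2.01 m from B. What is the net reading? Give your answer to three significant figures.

27.6 R/h

By superposition, sum each source's inverse-square contribution:
A: 842 × (1.69/18.0)² = 7.422 R/h
B: 86.6 × (0.970/2.01)² = 20.17 R/h
Total = 7.422 + 20.17 = 27.59 R/h.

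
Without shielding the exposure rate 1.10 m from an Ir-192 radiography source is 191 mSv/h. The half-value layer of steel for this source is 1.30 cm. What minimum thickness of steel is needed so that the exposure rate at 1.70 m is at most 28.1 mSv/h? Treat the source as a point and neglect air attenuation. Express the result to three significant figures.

1.96 cm

At 1.70 m, distance alone gives 191 × (1.10/1.70)² = 191 × 0.4187 = 79.97 mSv/h.
Further attenuation needed: 79.97/28.1 = 2.846.
n = log₂(2.846) = 1.509 half-value layers.
Thickness = 1.509 × 1.30 cm = 1.962 cm.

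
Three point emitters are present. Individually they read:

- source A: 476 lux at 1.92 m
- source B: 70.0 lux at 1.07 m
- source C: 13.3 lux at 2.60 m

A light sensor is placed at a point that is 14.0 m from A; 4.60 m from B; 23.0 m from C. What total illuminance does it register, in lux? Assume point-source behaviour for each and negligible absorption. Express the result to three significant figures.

By superposition, sum each source's inverse-square contribution:
A: 476 × (1.92/14.0)² = 8.953 lux
B: 70.0 × (1.07/4.60)² = 3.787 lux
C: 13.3 × (2.60/23.0)² = 0.1700 lux
Total = 8.953 + 3.787 + 0.1700 = 12.91 lux.

12.9 lux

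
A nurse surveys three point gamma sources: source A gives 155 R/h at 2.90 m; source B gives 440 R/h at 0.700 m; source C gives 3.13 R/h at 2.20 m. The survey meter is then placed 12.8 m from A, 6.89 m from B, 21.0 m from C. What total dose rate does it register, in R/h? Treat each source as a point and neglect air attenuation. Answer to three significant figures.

By superposition, sum each source's inverse-square contribution:
A: 155 × (2.90/12.8)² = 7.956 R/h
B: 440 × (0.700/6.89)² = 4.542 R/h
C: 3.13 × (2.20/21.0)² = 0.03435 R/h
Total = 7.956 + 4.542 + 0.03435 = 12.53 R/h.

12.5 R/h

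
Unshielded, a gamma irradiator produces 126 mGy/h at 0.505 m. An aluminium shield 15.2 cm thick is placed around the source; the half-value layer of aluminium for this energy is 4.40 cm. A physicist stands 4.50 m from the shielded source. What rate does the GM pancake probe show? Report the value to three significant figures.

Distance alone: 126 × (0.505/4.50)² = 126 × 0.01259 = 1.586 mGy/h.
Shield: 15.2/4.40 = 3.455 half-value layers → attenuation 2^(−3.455) = 0.09119.
Combined: 1.586 × 0.09119 = 0.1446 mGy/h.

0.145 mGy/h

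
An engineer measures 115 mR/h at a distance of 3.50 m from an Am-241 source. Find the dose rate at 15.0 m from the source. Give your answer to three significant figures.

6.26 mR/h

By the inverse-square law, the rate at 15.0 m is
115 × (3.50/15.0)² = 115 × 0.05444 = 6.261 mR/h.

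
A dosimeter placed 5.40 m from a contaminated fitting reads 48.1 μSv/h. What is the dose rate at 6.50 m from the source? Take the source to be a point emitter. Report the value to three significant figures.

By the inverse-square law, scaling from 5.40 m to 6.50 m:
48.1 × (5.40/6.50)² = 48.1 × 0.6902 = 33.20 μSv/h.

33.2 μSv/h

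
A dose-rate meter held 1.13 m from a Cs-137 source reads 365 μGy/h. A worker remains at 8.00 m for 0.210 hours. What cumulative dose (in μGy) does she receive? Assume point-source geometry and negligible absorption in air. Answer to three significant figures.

Since intensity falls as 1/r², rate at 8.00 m:
(1.13/8.00)² = 0.01995, so 365 × 0.01995 = 7.282 μGy/h.
Dose = rate × time = 7.282 μGy/h × 0.2100 h = 1.529 μGy.

1.53 μGy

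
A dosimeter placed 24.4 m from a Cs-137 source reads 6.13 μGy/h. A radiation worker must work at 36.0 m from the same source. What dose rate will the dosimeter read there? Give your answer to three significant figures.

Since intensity falls as 1/r², scaling from 24.4 m to 36.0 m:
(24.4/36.0)² = 0.4594, so 6.13 × 0.4594 = 2.816 μGy/h.

2.82 μGy/h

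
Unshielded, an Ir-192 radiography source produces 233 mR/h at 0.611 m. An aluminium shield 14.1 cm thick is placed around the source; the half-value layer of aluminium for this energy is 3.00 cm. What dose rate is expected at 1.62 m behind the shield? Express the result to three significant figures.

Distance alone: (0.611/1.62)² = 0.1423, so 233 × 0.1423 = 33.16 mR/h.
Shield: 14.1/3.00 = 4.700 half-value layers → attenuation 2^(−4.700) = 0.03847.
Combined: 33.16 × 0.03847 = 1.276 mR/h.

1.28 mR/h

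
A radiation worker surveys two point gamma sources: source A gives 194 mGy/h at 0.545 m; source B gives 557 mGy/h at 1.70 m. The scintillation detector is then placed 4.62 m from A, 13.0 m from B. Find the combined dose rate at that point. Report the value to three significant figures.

12.2 mGy/h

By superposition, sum each source's inverse-square contribution:
A: 194 × (0.545/4.62)² = 2.700 mGy/h
B: 557 × (1.70/13.0)² = 9.525 mGy/h
Total = 2.700 + 9.525 = 12.23 mGy/h.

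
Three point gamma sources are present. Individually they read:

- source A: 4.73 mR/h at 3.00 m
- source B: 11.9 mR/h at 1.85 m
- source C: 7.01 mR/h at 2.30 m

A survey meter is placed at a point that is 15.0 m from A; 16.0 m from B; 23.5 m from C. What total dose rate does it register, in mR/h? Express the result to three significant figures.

0.415 mR/h

Each source contributes Iᵢ·(dᵢ/rᵢ)²; contributions add.
A: 4.73 × (3.00/15.0)² = 0.1892 mR/h
B: 11.9 × (1.85/16.0)² = 0.1591 mR/h
C: 7.01 × (2.30/23.5)² = 0.06715 mR/h
Total = 0.1892 + 0.1591 + 0.06715 = 0.4154 mR/h.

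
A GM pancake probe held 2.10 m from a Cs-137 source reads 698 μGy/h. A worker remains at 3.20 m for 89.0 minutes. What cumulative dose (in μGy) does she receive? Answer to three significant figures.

446 μGy

Intensity scales as (d₁/d₂)², so rate at 3.20 m:
698 × (2.10/3.20)² = 698 × 0.4307 = 300.6 μGy/h.
Dose = rate × time = 300.6 μGy/h × 1.483 h = 445.8 μGy.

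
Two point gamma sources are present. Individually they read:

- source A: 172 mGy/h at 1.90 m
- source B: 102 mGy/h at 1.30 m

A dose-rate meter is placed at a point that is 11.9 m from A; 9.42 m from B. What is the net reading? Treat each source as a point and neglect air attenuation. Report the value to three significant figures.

6.33 mGy/h

By superposition, sum each source's inverse-square contribution:
A: 172 × (1.90/11.9)² = 4.385 mGy/h
B: 102 × (1.30/9.42)² = 1.943 mGy/h
Total = 4.385 + 1.943 = 6.328 mGy/h.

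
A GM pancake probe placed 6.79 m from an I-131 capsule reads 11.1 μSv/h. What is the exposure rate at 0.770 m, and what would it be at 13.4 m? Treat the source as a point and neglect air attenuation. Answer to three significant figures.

863 μSv/h; 2.85 μSv/h

Applying the 1/r² law,
At 0.770 m: 11.1 × (6.79/0.770)² = 11.1 × 77.76 = 863.1 μSv/h
At 13.4 m: (0.770/13.4)² = 0.003302, so 863.1 × 0.003302 = 2.850 μSv/h.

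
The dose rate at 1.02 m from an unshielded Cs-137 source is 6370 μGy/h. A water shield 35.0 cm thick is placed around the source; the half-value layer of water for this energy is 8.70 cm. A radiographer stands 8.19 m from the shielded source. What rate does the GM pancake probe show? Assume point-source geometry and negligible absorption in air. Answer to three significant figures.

6.08 μGy/h

Distance alone: 6370 × (1.02/8.19)² = 6370 × 0.01551 = 98.80 μGy/h.
Shield: 35.0/8.70 = 4.023 half-value layers → attenuation 2^(−4.023) = 0.06151.
Combined: 98.80 × 0.06151 = 6.077 μGy/h.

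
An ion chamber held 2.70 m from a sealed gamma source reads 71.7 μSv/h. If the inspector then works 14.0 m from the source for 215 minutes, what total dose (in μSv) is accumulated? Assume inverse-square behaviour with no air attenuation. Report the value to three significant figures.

Intensity scales as (d₁/d₂)², so rate at 14.0 m:
(2.70/14.0)² = 0.03719, so 71.7 × 0.03719 = 2.667 μSv/h.
Dose = rate × time = 2.667 μSv/h × 3.583 h = 9.556 μSv.

9.56 μSv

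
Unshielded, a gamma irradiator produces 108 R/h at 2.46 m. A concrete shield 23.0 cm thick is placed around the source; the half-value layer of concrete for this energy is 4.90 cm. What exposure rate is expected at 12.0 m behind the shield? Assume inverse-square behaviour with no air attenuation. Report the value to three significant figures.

0.175 R/h

Distance alone: (2.46/12.0)² = 0.04202, so 108 × 0.04202 = 4.538 R/h.
Shield: 23.0/4.90 = 4.694 half-value layers → attenuation 2^(−4.694) = 0.03863.
Combined: 4.538 × 0.03863 = 0.1753 R/h.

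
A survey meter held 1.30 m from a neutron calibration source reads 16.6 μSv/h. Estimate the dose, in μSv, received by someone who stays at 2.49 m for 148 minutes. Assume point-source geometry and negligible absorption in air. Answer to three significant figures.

11.2 μSv

Using I₁d₁² = I₂d₂², rate at 2.49 m:
(1.30/2.49)² = 0.2726, so 16.6 × 0.2726 = 4.525 μSv/h.
Dose = rate × time = 4.525 μSv/h × 2.467 h = 11.16 μSv.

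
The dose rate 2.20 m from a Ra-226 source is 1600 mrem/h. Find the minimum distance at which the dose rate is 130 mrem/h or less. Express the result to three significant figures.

7.72 m

Since intensity falls as 1/r², d₂ = d₁·√(I₁/I₂).
I₁/I₂ = 1600/130 = 12.31, so d₂ = 2.20 × √12.31 = 7.719 m.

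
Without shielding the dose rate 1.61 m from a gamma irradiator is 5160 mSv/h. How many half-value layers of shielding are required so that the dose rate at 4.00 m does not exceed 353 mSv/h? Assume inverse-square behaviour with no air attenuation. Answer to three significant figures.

At 4.00 m, distance alone gives (1.61/4.00)² = 0.1620, so 5160 × 0.1620 = 835.9 mSv/h.
Further attenuation needed: 835.9/353 = 2.368.
n = log₂(2.368) = 1.244 half-value layers.

1.24 half-value layers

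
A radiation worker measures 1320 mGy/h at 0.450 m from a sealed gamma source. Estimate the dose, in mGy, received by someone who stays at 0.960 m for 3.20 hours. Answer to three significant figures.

928 mGy

Since intensity falls as 1/r², rate at 0.960 m:
1320 × (0.450/0.960)² = 1320 × 0.2197 = 290.0 mGy/h.
Dose = rate × time = 290.0 mGy/h × 3.200 h = 928.0 mGy.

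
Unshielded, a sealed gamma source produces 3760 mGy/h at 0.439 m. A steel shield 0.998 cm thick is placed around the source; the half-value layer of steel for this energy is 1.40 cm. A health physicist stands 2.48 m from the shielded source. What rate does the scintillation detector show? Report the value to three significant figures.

71.9 mGy/h

Distance alone: (0.439/2.48)² = 0.03133, so 3760 × 0.03133 = 117.8 mGy/h.
Shield: 0.998/1.40 = 0.7129 half-value layers → attenuation 2^(−0.7129) = 0.6101.
Combined: 117.8 × 0.6101 = 71.87 mGy/h.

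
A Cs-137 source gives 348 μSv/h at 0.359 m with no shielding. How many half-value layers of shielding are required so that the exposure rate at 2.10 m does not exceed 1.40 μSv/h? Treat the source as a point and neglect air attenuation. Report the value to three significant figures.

2.86 half-value layers

At 2.10 m, distance alone gives (0.359/2.10)² = 0.02922, so 348 × 0.02922 = 10.17 μSv/h.
Further attenuation needed: 10.17/1.40 = 7.264.
n = log₂(7.264) = 2.861 half-value layers.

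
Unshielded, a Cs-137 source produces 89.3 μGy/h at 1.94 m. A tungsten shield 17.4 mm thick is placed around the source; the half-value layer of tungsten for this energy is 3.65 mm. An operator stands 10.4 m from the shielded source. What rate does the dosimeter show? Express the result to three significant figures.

0.114 μGy/h

Distance alone: 89.3 × (1.94/10.4)² = 89.3 × 0.03480 = 3.108 μGy/h.
Shield: 17.4/3.65 = 4.767 half-value layers → attenuation 2^(−4.767) = 0.03673.
Combined: 3.108 × 0.03673 = 0.1142 μGy/h.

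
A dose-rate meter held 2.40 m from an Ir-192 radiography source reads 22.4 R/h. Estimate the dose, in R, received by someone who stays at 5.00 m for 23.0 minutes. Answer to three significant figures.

Since intensity falls as 1/r², rate at 5.00 m:
22.4 × (2.40/5.00)² = 22.4 × 0.2304 = 5.161 R/h.
Dose = rate × time = 5.161 R/h × 0.3833 h = 1.978 R.

1.98 R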